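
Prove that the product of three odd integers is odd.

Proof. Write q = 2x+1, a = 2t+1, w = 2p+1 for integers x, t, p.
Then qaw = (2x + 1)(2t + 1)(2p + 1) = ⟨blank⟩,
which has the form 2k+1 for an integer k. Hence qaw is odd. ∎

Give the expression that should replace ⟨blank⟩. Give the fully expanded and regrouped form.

2(4ptx + 2pt + 2px + p + 2tx + t + x) + 1

Expanding: (2x + 1)(2t + 1)(2p + 1) = 8ptx + 4pt + 4px + 2p + 4tx + 2t + 2x + 1.
Every term except the constant is even, so this is 2(4ptx + 2pt + 2px + p + 2tx + t + x) + 1,
and 4ptx + 2pt + 2px + p + 2tx + t + x ∈ ℤ gives the required form.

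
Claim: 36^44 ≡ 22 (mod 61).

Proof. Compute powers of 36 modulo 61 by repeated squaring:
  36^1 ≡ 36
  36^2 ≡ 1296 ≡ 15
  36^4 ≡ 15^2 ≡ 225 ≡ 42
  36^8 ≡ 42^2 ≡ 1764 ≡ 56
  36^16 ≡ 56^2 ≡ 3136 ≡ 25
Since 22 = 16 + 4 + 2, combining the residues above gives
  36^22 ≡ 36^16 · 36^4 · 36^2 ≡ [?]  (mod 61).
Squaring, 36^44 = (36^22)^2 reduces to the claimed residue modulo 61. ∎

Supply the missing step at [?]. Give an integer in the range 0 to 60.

12

Multiply the listed residues: 25 · 42 · 15 = 1050 → 15750.
Reducing modulo 61: 15750 = 258·61 + 12, so 36^22 ≡ 12.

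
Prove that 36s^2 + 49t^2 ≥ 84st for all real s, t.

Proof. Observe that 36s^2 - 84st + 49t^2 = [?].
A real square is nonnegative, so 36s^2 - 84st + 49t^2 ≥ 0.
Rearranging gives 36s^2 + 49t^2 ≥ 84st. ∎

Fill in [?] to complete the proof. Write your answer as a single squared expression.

36s^2 - 84st + 49t^2 is a perfect-square trinomial: the outer terms are (6s)^2 and (7t)^2, and the cross term is -2·6s·7t.
So 36s^2 - 84st + 49t^2 = (6s - 7t)^2 ≥ 0.

(6s - 7t)^2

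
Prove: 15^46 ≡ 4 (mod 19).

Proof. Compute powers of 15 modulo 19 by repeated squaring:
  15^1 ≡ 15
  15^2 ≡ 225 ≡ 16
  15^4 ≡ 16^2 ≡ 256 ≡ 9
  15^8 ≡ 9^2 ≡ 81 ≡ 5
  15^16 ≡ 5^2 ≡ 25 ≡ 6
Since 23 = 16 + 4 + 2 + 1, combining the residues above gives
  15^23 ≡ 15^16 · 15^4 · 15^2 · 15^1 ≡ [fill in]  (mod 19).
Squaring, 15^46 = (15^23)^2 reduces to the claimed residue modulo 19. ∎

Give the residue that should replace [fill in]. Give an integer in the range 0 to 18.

15^16 · 15^4 · 15^2 · 15^1 ≡ 6 · 9 · 16 · 15 = 12960.
12960 mod 19 = 2, so 15^23 ≡ 2 (mod 19).

2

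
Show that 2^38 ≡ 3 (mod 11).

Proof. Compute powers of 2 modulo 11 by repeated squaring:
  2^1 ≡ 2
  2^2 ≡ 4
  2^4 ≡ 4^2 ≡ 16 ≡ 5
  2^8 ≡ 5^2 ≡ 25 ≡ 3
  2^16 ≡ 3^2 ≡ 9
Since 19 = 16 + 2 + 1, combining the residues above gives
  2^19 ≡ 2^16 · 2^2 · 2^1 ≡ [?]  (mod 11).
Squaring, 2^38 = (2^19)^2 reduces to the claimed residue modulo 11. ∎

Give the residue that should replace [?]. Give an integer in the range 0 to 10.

6

2^16 · 2^2 · 2^1 ≡ 9 · 4 · 2 = 72.
72 mod 11 = 6, so 2^19 ≡ 6 (mod 11).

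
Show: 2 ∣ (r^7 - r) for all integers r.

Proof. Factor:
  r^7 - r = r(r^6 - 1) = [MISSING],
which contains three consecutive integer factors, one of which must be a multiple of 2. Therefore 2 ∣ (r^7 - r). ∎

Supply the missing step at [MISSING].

r^6 - 1 = (r^2 - 1)(r^4 + r^2 + 1), and r^2 - 1 = (r-1)(r+1).
So r(r^6 - 1) = (r - 1)r(r + 1)(r^4 + r^2 + 1).

(r - 1)r(r + 1)(r^4 + r^2 + 1)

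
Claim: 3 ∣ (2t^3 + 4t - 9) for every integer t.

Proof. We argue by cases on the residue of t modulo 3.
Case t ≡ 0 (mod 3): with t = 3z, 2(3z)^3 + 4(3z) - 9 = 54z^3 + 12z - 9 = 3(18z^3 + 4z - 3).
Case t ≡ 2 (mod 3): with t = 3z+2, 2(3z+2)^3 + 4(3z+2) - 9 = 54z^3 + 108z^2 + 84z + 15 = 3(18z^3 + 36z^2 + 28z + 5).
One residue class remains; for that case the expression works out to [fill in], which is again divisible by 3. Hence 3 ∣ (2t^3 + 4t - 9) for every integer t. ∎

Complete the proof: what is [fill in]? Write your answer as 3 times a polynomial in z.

The residues treated are {0, 2}, so the missing case is t ≡ 1 (mod 3); write t = 3z+1.
Then 2(3z+1)^3 + 4(3z+1) - 9 = 54z^3 + 54z^2 + 30z - 3 = 3(18z^3 + 18z^2 + 10z - 1).

3(18z^3 + 18z^2 + 10z - 1)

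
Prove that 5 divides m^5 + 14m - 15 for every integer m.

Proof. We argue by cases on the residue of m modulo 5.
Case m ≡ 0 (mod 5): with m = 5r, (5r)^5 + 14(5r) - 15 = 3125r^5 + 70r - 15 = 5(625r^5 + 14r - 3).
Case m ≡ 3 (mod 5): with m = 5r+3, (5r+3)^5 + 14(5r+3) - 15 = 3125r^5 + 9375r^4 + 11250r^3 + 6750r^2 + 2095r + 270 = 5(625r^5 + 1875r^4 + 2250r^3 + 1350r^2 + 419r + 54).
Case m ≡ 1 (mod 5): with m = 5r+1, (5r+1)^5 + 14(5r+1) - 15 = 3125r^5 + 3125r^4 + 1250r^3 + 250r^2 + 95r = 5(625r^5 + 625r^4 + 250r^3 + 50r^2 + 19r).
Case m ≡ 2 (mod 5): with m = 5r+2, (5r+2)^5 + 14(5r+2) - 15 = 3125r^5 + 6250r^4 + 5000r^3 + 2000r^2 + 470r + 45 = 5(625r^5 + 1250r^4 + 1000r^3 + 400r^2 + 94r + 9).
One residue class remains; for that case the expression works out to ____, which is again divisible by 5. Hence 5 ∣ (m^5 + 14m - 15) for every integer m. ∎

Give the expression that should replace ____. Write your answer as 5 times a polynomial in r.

Only m ≡ 4 (mod 5) is unaccounted for. Put m = 5r+4:
(5r+4)^5 + 14(5r+4) - 15 expands to 3125r^5 + 12500r^4 + 20000r^3 + 16000r^2 + 6470r + 1065,
and factoring out 5 leaves 5(625r^5 + 2500r^4 + 4000r^3 + 3200r^2 + 1294r + 213).

5(625r^5 + 2500r^4 + 4000r^3 + 3200r^2 + 1294r + 213)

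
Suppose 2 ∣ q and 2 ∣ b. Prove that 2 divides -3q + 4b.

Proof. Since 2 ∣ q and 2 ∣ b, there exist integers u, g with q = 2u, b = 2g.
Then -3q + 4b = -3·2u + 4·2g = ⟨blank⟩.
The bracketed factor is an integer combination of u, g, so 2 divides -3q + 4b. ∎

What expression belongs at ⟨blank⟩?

2(4g - 3u)

Pull the common 2 out of every term: -3·2u + 4·2g = 2(4g - 3u).
4g - 3u is an integer, which exhibits the divisibility.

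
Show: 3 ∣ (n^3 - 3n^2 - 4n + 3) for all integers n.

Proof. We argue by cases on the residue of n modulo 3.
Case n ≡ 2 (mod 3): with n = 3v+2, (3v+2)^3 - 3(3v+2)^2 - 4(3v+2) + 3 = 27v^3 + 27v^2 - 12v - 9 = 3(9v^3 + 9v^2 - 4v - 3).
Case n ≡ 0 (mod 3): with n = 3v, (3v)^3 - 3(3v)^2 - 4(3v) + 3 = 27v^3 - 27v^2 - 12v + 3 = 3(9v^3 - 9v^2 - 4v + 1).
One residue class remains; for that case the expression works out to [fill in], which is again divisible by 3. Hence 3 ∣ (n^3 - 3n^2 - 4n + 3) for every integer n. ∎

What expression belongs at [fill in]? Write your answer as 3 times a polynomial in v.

3(9v^3 - 7v - 1)

The residues treated are {2, 0}, so the missing case is n ≡ 1 (mod 3); write n = 3v+1.
Then (3v+1)^3 - 3(3v+1)^2 - 4(3v+1) + 3 = 27v^3 - 21v - 3 = 3(9v^3 - 7v - 1).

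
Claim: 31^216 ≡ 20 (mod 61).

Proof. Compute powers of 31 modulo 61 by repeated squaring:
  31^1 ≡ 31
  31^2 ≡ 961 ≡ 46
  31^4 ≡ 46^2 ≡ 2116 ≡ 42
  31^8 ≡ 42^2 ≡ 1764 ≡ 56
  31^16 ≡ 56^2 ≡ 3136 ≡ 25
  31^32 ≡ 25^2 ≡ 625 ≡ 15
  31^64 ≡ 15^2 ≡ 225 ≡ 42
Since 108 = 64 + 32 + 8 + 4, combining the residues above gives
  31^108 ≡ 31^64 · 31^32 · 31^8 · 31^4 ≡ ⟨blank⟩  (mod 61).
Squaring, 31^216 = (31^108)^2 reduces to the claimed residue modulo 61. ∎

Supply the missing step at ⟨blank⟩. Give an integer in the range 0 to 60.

9

Multiply the listed residues: 42 · 15 · 56 · 42 = 630 → 35280 → 1481760.
Reducing modulo 61: 1481760 = 24291·61 + 9, so 31^108 ≡ 9.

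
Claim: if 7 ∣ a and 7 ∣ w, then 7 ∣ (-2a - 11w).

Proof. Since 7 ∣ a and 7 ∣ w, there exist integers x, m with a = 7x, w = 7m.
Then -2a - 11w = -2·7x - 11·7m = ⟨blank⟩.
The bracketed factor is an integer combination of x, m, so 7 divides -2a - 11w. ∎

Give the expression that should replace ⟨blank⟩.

7(-11m - 2x)

Each term has a factor of 7: -2·7x - 11·7m = 7·(-11m - 2x).
Since -11m - 2x is an integer, 7 ∣ (-2a - 11w).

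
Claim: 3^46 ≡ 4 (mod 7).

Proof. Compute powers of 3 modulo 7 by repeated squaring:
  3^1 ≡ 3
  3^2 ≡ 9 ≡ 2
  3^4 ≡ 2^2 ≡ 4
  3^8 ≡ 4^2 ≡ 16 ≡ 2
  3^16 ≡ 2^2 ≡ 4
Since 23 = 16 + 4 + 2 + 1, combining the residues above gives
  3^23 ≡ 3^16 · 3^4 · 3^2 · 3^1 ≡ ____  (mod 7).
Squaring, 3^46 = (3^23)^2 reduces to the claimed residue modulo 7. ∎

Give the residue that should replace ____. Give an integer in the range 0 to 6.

Multiply the listed residues: 4 · 4 · 2 · 3 = 16 → 32 → 96.
Reducing modulo 7: 96 = 13·7 + 5, so 3^23 ≡ 5.

5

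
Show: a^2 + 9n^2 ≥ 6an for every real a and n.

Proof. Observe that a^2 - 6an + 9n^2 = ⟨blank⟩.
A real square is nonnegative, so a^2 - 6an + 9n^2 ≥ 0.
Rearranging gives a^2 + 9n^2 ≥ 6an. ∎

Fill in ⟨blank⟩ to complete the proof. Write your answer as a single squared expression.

a^2 - 6an + 9n^2 is a perfect-square trinomial: the outer terms are (a)^2 and (3n)^2, and the cross term is -2·a·3n.
So a^2 - 6an + 9n^2 = (a - 3n)^2 ≥ 0.

(a - 3n)^2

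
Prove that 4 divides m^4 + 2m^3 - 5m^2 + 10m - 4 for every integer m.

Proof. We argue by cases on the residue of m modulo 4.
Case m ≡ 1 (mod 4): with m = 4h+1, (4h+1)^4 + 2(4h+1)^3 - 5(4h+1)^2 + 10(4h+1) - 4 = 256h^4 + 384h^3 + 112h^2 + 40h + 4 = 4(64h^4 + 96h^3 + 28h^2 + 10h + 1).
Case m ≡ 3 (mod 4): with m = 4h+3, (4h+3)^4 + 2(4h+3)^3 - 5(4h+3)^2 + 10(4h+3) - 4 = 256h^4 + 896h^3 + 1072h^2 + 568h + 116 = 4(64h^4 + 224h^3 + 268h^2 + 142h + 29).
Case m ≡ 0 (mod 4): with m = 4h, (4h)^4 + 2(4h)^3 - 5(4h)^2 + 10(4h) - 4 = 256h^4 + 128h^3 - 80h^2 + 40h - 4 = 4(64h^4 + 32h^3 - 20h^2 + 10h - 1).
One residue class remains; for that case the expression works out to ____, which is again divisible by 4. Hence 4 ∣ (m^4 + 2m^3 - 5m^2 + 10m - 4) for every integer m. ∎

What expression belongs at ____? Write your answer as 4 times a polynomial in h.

The residues treated are {1, 3, 0}, so the missing case is m ≡ 2 (mod 4); write m = 4h+2.
Then (4h+2)^4 + 2(4h+2)^3 - 5(4h+2)^2 + 10(4h+2) - 4 = 256h^4 + 640h^3 + 496h^2 + 184h + 28 = 4(64h^4 + 160h^3 + 124h^2 + 46h + 7).

4(64h^4 + 160h^3 + 124h^2 + 46h + 7)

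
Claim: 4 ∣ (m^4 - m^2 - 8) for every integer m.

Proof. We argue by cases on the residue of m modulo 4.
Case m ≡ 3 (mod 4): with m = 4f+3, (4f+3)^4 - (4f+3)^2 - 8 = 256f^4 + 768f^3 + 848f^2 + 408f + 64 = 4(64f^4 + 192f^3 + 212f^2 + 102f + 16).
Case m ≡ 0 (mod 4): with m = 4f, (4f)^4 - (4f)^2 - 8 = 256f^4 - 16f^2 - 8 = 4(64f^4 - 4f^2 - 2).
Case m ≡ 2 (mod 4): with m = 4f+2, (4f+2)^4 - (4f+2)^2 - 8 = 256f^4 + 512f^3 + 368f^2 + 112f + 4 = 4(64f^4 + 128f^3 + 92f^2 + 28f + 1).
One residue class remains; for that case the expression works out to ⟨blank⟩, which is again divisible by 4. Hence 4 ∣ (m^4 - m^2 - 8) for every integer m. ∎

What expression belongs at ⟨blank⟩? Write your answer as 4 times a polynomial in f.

The residues treated are {3, 0, 2}, so the missing case is m ≡ 1 (mod 4); write m = 4f+1.
Then (4f+1)^4 - (4f+1)^2 - 8 = 256f^4 + 256f^3 + 80f^2 + 8f - 8 = 4(64f^4 + 64f^3 + 20f^2 + 2f - 2).

4(64f^4 + 64f^3 + 20f^2 + 2f - 2)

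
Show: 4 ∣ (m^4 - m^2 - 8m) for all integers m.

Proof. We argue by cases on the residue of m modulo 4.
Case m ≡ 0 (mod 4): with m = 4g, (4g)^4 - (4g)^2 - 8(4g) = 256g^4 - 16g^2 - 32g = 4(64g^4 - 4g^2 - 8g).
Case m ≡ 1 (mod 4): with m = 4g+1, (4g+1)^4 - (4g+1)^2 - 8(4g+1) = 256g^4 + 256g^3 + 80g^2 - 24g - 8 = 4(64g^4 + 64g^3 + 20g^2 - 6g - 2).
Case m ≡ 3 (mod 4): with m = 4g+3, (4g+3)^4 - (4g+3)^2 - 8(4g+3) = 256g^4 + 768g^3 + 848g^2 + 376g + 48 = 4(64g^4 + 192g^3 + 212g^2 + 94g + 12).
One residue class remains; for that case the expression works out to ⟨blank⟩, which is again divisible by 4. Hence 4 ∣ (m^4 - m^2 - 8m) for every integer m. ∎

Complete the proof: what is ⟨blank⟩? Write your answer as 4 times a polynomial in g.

4(64g^4 + 128g^3 + 92g^2 + 20g - 1)

Only m ≡ 2 (mod 4) is unaccounted for. Put m = 4g+2:
(4g+2)^4 - (4g+2)^2 - 8(4g+2) expands to 256g^4 + 512g^3 + 368g^2 + 80g - 4,
and factoring out 4 leaves 4(64g^4 + 128g^3 + 92g^2 + 20g - 1).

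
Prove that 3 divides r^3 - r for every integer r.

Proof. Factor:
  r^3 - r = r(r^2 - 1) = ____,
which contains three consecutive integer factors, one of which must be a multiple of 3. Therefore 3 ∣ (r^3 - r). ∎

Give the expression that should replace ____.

r(r^2 - 1) = r(r - 1)(r + 1) = (r - 1)r(r + 1).
These three factors are consecutive integers, so their product is divisible by 3.

(r - 1)r(r + 1)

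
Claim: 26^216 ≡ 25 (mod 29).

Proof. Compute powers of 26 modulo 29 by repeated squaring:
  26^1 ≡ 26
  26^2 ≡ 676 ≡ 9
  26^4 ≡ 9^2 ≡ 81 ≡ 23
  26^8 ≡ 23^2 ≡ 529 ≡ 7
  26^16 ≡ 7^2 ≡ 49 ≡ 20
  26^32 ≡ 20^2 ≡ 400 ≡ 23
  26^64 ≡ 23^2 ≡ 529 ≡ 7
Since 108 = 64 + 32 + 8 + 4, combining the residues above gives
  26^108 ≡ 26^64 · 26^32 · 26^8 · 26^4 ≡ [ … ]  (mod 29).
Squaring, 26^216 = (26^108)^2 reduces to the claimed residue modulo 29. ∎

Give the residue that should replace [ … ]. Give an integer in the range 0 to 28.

24

26^64 · 26^32 · 26^8 · 26^4 ≡ 7 · 23 · 7 · 23 = 25921.
25921 mod 29 = 24, so 26^108 ≡ 24 (mod 29).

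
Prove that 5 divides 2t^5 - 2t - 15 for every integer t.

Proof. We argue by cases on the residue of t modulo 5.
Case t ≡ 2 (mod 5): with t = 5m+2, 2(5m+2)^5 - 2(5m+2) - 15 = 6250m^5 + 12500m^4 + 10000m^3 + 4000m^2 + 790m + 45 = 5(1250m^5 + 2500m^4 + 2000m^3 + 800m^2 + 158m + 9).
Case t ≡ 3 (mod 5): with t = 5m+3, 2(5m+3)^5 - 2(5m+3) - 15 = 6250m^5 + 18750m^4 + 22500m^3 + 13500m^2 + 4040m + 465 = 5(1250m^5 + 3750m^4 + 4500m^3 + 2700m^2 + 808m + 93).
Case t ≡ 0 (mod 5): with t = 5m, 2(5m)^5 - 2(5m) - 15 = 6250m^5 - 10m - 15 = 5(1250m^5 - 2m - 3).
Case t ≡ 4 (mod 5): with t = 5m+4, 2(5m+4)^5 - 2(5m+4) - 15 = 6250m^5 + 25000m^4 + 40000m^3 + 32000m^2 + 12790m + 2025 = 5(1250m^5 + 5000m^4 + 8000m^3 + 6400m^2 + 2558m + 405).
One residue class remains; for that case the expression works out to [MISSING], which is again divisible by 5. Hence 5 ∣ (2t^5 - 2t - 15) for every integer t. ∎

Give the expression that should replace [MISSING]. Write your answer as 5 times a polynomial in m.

Only t ≡ 1 (mod 5) is unaccounted for. Put t = 5m+1:
2(5m+1)^5 - 2(5m+1) - 15 expands to 6250m^5 + 6250m^4 + 2500m^3 + 500m^2 + 40m - 15,
and factoring out 5 leaves 5(1250m^5 + 1250m^4 + 500m^3 + 100m^2 + 8m - 3).

5(1250m^5 + 1250m^4 + 500m^3 + 100m^2 + 8m - 3)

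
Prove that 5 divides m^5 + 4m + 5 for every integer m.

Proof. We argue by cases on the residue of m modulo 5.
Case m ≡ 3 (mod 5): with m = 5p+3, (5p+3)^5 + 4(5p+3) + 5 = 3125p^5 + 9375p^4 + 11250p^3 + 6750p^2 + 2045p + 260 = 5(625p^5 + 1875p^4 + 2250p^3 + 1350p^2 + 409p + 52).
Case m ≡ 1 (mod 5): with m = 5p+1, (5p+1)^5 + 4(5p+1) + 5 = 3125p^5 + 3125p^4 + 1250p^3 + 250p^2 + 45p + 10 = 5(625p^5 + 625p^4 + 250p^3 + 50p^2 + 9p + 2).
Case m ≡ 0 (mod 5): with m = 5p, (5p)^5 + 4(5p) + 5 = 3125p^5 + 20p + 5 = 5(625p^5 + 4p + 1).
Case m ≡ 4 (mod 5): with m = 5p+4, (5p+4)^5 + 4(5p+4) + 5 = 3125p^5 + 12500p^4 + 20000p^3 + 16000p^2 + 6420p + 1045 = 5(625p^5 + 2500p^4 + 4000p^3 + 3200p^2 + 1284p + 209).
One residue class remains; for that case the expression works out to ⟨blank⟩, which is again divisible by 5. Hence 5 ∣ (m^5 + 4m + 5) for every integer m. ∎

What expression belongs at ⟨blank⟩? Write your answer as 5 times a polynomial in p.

The residues treated are {3, 1, 0, 4}, so the missing case is m ≡ 2 (mod 5); write m = 5p+2.
Then (5p+2)^5 + 4(5p+2) + 5 = 3125p^5 + 6250p^4 + 5000p^3 + 2000p^2 + 420p + 45 = 5(625p^5 + 1250p^4 + 1000p^3 + 400p^2 + 84p + 9).

5(625p^5 + 1250p^4 + 1000p^3 + 400p^2 + 84p + 9)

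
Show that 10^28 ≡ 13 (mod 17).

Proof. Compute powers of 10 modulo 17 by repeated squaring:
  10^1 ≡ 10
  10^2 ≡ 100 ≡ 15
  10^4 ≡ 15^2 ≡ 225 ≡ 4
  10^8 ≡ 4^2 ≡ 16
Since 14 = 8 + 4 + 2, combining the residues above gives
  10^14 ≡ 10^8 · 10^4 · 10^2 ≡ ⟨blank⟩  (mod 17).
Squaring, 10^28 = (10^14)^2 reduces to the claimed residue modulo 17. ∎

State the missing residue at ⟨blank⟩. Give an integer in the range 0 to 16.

10^8 · 10^4 · 10^2 ≡ 16 · 4 · 15 = 960.
960 mod 17 = 8, so 10^14 ≡ 8 (mod 17).

8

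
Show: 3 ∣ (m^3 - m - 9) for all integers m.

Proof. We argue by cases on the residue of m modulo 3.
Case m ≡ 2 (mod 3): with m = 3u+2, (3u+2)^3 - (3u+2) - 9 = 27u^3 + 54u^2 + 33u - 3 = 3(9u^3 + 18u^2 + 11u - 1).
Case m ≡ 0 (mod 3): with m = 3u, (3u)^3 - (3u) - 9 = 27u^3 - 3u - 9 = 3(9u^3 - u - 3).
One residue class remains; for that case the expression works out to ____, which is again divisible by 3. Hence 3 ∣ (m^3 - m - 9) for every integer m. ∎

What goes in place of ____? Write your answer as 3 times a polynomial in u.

Only m ≡ 1 (mod 3) is unaccounted for. Put m = 3u+1:
(3u+1)^3 - (3u+1) - 9 expands to 27u^3 + 27u^2 + 6u - 9,
and factoring out 3 leaves 3(9u^3 + 9u^2 + 2u - 3).

3(9u^3 + 9u^2 + 2u - 3)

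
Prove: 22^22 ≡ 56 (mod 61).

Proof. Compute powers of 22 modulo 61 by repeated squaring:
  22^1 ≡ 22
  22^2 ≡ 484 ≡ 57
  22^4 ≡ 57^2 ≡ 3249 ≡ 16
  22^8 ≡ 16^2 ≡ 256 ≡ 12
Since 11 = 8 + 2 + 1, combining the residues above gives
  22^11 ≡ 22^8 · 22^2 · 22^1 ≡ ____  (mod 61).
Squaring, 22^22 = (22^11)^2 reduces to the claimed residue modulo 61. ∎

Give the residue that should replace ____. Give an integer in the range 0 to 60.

Multiply the listed residues: 12 · 57 · 22 = 684 → 15048.
Reducing modulo 61: 15048 = 246·61 + 42, so 22^11 ≡ 42.

42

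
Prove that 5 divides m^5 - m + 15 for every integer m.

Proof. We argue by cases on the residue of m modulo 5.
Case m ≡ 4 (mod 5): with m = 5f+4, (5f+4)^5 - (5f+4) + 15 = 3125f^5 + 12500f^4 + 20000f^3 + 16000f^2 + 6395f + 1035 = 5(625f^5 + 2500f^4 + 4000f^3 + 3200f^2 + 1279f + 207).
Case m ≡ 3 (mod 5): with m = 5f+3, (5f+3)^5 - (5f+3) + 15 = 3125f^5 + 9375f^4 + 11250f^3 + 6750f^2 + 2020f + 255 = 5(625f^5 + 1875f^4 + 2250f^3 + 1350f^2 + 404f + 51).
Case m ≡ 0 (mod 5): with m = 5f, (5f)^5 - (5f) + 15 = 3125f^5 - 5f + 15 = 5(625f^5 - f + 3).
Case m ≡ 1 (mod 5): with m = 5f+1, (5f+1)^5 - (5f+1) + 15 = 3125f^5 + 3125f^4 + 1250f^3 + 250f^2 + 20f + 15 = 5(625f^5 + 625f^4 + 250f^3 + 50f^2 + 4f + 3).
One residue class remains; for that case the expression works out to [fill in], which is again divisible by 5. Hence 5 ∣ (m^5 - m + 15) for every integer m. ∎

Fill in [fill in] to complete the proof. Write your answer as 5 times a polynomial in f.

5(625f^5 + 1250f^4 + 1000f^3 + 400f^2 + 79f + 9)

The residues treated are {4, 3, 0, 1}, so the missing case is m ≡ 2 (mod 5); write m = 5f+2.
Then (5f+2)^5 - (5f+2) + 15 = 3125f^5 + 6250f^4 + 5000f^3 + 2000f^2 + 395f + 45 = 5(625f^5 + 1250f^4 + 1000f^3 + 400f^2 + 79f + 9).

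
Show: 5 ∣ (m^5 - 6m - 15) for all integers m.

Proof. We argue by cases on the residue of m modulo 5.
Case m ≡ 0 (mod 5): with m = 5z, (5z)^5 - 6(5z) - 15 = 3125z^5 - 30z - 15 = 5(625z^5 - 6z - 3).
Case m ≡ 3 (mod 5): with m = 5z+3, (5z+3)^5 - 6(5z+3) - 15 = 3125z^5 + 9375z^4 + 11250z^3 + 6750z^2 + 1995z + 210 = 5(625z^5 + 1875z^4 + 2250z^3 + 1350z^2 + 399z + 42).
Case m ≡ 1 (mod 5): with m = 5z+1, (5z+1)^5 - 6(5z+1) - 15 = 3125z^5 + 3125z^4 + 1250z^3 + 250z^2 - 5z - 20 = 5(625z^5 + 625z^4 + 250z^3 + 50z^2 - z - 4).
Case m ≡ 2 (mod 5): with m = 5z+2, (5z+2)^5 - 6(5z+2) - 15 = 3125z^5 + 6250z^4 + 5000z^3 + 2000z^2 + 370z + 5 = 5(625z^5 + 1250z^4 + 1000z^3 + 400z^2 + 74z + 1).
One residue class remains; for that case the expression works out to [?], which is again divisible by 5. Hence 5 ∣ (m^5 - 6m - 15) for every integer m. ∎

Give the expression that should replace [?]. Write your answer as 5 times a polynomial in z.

5(625z^5 + 2500z^4 + 4000z^3 + 3200z^2 + 1274z + 197)

The residues treated are {0, 3, 1, 2}, so the missing case is m ≡ 4 (mod 5); write m = 5z+4.
Then (5z+4)^5 - 6(5z+4) - 15 = 3125z^5 + 12500z^4 + 20000z^3 + 16000z^2 + 6370z + 985 = 5(625z^5 + 2500z^4 + 4000z^3 + 3200z^2 + 1274z + 197).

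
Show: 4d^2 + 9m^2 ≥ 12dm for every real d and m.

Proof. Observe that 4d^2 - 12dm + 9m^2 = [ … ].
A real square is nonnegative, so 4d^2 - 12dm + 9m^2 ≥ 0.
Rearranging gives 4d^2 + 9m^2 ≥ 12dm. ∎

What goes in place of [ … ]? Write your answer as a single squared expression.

The leading and trailing coefficients are 2^2 and 3^2, and 12 = 2·2·3, so the trinomial is (2d - 3m)^2.
Hence 4d^2 - 12dm + 9m^2 ≥ 0.

(2d - 3m)^2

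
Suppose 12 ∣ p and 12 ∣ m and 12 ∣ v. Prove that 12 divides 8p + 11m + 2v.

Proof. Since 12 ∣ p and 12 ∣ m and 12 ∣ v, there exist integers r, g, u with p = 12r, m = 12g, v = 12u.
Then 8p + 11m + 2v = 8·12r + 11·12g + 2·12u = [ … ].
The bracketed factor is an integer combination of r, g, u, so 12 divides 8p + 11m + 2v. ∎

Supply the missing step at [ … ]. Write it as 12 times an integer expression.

12(11g + 8r + 2u)

Pull the common 12 out of every term: 8·12r + 11·12g + 2·12u = 12(11g + 8r + 2u).
11g + 8r + 2u is an integer, which exhibits the divisibility.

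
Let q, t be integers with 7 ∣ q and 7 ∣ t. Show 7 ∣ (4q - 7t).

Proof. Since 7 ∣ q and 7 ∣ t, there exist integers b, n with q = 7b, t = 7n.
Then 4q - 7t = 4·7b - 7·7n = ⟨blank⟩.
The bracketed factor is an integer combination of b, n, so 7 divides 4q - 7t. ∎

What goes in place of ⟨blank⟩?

Pull the common 7 out of every term: 4·7b - 7·7n = 7(4b - 7n).
4b - 7n is an integer, which exhibits the divisibility.

7(4b - 7n)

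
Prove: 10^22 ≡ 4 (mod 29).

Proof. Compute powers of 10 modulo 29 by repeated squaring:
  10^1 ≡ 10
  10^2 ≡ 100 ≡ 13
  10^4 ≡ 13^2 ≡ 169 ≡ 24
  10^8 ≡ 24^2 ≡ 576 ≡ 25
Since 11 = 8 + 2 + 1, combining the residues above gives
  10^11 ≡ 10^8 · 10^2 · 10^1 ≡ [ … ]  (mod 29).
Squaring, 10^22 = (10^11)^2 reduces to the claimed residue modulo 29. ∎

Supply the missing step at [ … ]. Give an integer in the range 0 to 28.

2

10^8 · 10^2 · 10^1 ≡ 25 · 13 · 10 = 3250.
3250 mod 29 = 2, so 10^11 ≡ 2 (mod 29).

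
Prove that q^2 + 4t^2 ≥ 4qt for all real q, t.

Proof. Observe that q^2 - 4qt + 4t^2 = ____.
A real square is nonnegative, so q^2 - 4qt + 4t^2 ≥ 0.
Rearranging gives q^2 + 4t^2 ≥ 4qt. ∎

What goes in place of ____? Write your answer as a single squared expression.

(q - 2t)^2

q^2 - 4qt + 4t^2 is a perfect-square trinomial: the outer terms are (q)^2 and (2t)^2, and the cross term is -2·q·2t.
So q^2 - 4qt + 4t^2 = (q - 2t)^2 ≥ 0.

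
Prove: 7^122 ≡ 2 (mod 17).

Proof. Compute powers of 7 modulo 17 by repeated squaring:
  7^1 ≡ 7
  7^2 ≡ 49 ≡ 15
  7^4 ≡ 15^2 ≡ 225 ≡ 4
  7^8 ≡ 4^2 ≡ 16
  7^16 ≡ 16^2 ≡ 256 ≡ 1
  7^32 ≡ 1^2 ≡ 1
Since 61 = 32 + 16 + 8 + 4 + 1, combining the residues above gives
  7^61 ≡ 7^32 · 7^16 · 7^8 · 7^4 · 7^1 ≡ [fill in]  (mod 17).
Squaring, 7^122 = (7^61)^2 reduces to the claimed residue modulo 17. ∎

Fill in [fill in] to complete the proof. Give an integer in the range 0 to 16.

Multiply the listed residues: 1 · 1 · 16 · 4 · 7 = 1 → 16 → 64 → 448.
Reducing modulo 17: 448 = 26·17 + 6, so 7^61 ≡ 6.

6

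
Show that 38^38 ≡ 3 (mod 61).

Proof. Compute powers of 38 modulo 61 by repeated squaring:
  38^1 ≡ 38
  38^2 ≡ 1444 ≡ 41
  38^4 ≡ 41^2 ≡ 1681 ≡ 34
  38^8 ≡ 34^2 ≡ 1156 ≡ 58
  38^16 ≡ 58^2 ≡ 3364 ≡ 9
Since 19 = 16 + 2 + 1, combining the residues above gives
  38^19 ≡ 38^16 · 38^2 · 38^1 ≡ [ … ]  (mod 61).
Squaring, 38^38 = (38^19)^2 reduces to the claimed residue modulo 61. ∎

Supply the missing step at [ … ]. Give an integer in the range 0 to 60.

53

Multiply the listed residues: 9 · 41 · 38 = 369 → 14022.
Reducing modulo 61: 14022 = 229·61 + 53, so 38^19 ≡ 53.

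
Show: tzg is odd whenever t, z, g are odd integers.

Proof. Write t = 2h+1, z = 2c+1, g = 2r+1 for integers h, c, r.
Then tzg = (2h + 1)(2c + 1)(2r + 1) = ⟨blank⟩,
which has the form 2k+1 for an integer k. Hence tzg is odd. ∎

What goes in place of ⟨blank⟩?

2(4chr + 2ch + 2cr + c + 2hr + h + r) + 1

Expanding: (2h + 1)(2c + 1)(2r + 1) = 8chr + 4ch + 4cr + 2c + 4hr + 2h + 2r + 1.
Every term except the constant is even, so this is 2(4chr + 2ch + 2cr + c + 2hr + h + r) + 1,
and 4chr + 2ch + 2cr + c + 2hr + h + r ∈ ℤ gives the required form.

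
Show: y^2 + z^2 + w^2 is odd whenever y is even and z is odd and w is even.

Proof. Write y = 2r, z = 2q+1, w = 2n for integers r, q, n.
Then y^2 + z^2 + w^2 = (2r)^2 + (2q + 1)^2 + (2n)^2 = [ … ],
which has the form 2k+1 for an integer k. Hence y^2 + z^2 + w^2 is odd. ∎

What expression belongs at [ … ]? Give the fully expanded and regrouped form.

2(2n^2 + 2q^2 + 2q + 2r^2) + 1

(2r)^2 + (2q + 1)^2 + (2n)^2 = 4n^2 + 4q^2 + 4q + 4r^2 + 1
= 2(2n^2 + 2q^2 + 2q + 2r^2) + 1.
Since 2n^2 + 2q^2 + 2q + 2r^2 is an integer, the sum of squares is of the form 2k+1 for an integer k.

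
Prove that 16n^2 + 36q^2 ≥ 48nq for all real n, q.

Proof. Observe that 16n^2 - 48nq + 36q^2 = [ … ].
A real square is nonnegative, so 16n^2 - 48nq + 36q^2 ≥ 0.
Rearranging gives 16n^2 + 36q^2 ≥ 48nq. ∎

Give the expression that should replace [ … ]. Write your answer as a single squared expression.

(4n - 6q)^2

The leading and trailing coefficients are 4^2 and 6^2, and 48 = 2·4·6, so the trinomial is (4n - 6q)^2.
Hence 16n^2 - 48nq + 36q^2 ≥ 0.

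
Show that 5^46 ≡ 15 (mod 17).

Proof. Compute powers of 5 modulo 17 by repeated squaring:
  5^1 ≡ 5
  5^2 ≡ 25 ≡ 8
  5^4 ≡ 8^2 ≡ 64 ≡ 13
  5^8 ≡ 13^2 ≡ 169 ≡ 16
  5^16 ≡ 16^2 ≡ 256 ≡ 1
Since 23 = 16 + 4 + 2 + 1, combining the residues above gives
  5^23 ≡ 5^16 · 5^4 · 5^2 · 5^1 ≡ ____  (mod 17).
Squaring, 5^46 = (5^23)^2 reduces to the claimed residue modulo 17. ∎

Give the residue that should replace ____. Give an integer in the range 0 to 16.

10

5^16 · 5^4 · 5^2 · 5^1 ≡ 1 · 13 · 8 · 5 = 520.
520 mod 17 = 10, so 5^23 ≡ 10 (mod 17).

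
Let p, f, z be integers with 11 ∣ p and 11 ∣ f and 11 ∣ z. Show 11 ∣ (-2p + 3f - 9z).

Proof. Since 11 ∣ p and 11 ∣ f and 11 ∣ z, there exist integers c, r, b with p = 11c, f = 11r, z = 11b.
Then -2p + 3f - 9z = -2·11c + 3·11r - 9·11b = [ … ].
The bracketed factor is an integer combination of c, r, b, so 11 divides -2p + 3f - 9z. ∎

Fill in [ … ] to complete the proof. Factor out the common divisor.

Each term has a factor of 11: -2·11c + 3·11r - 9·11b = 11·(-9b - 2c + 3r).
Since -9b - 2c + 3r is an integer, 11 ∣ (-2p + 3f - 9z).

11(-9b - 2c + 3r)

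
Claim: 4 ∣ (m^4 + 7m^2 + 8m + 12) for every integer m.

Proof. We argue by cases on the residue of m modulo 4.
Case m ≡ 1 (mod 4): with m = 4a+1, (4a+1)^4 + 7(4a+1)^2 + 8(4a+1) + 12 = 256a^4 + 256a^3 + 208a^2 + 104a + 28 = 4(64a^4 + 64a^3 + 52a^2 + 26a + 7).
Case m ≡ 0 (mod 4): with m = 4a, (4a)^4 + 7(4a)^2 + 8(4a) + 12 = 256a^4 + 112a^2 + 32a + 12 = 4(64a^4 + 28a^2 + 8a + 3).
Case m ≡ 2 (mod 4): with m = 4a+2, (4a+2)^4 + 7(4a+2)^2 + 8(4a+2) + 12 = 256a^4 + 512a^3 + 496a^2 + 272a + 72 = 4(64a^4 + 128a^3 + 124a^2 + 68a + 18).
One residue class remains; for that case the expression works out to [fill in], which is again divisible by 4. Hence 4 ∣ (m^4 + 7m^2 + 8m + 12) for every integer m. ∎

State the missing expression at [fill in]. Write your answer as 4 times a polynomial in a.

4(64a^4 + 192a^3 + 244a^2 + 158a + 45)

Only m ≡ 3 (mod 4) is unaccounted for. Put m = 4a+3:
(4a+3)^4 + 7(4a+3)^2 + 8(4a+3) + 12 expands to 256a^4 + 768a^3 + 976a^2 + 632a + 180,
and factoring out 4 leaves 4(64a^4 + 192a^3 + 244a^2 + 158a + 45).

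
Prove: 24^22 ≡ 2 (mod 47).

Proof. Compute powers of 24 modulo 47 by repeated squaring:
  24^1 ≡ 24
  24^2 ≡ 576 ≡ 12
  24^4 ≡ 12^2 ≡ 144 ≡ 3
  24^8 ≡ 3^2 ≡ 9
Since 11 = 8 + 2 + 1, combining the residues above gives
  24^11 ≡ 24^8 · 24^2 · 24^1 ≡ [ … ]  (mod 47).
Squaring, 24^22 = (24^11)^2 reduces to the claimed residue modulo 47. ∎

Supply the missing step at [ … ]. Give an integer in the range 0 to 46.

7

24^8 · 24^2 · 24^1 ≡ 9 · 12 · 24 = 2592.
2592 mod 47 = 7, so 24^11 ≡ 7 (mod 47).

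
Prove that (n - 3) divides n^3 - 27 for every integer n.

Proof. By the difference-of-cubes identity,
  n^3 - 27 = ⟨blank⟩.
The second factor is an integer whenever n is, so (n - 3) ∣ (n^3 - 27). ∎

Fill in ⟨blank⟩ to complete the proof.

Polynomial division of n^3 - 27 by n - 3 leaves remainder 0 and quotient n^2 + 3n + 9.
Hence n^3 - 27 = (n - 3)(n^2 + 3n + 9).

(n - 3)(n^2 + 3n + 9)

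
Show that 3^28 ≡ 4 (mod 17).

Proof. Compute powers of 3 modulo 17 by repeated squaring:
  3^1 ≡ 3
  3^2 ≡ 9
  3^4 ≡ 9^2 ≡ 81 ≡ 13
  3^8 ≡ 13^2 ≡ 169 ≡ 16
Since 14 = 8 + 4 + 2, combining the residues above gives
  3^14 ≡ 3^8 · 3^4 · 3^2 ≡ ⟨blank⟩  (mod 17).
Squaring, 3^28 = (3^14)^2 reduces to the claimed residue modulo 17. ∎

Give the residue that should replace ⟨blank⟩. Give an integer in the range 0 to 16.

2

Multiply the listed residues: 16 · 13 · 9 = 208 → 1872.
Reducing modulo 17: 1872 = 110·17 + 2, so 3^14 ≡ 2.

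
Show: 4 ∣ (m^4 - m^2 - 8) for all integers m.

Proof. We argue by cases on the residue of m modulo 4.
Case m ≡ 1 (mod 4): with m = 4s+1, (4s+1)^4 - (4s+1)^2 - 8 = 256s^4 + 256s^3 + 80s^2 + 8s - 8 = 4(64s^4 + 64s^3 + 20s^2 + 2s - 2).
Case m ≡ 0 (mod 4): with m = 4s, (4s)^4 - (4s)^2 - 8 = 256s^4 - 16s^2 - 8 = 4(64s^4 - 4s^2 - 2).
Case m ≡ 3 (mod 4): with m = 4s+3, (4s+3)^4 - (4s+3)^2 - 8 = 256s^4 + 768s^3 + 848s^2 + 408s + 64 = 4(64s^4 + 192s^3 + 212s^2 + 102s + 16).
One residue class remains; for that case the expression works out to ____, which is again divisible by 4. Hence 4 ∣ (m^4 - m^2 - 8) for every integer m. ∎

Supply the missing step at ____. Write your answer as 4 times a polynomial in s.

Only m ≡ 2 (mod 4) is unaccounted for. Put m = 4s+2:
(4s+2)^4 - (4s+2)^2 - 8 expands to 256s^4 + 512s^3 + 368s^2 + 112s + 4,
and factoring out 4 leaves 4(64s^4 + 128s^3 + 92s^2 + 28s + 1).

4(64s^4 + 128s^3 + 92s^2 + 28s + 1)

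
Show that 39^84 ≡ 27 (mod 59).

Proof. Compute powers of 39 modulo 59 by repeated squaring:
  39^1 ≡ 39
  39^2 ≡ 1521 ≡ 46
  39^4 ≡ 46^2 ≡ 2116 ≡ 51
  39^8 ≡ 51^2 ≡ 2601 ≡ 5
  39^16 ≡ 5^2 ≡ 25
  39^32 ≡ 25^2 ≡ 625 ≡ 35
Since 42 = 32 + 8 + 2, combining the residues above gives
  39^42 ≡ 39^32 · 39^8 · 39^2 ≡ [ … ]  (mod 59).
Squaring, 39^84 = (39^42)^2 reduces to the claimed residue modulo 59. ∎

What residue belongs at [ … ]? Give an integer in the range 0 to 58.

26

39^32 · 39^8 · 39^2 ≡ 35 · 5 · 46 = 8050.
8050 mod 59 = 26, so 39^42 ≡ 26 (mod 59).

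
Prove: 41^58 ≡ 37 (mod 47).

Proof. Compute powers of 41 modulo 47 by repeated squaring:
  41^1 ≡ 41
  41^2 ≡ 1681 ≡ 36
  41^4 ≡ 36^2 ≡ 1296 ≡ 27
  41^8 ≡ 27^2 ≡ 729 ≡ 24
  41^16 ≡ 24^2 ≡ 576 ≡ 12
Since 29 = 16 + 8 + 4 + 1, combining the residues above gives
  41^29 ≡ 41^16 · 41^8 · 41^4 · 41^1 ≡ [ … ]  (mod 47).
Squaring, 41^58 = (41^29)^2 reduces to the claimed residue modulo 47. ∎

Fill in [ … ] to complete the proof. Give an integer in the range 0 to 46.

41^16 · 41^8 · 41^4 · 41^1 ≡ 12 · 24 · 27 · 41 = 318816.
318816 mod 47 = 15, so 41^29 ≡ 15 (mod 47).

15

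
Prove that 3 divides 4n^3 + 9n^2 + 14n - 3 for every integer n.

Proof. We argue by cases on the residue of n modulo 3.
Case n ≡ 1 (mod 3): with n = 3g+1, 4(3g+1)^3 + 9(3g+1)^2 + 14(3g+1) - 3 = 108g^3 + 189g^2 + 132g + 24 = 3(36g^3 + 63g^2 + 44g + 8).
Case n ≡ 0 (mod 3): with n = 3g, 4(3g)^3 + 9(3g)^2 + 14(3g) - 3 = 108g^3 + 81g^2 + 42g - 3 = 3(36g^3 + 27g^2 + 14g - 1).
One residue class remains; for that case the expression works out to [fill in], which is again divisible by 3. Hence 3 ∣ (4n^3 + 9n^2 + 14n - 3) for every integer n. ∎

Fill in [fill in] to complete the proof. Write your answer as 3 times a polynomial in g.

Only n ≡ 2 (mod 3) is unaccounted for. Put n = 3g+2:
4(3g+2)^3 + 9(3g+2)^2 + 14(3g+2) - 3 expands to 108g^3 + 297g^2 + 294g + 93,
and factoring out 3 leaves 3(36g^3 + 99g^2 + 98g + 31).

3(36g^3 + 99g^2 + 98g + 31)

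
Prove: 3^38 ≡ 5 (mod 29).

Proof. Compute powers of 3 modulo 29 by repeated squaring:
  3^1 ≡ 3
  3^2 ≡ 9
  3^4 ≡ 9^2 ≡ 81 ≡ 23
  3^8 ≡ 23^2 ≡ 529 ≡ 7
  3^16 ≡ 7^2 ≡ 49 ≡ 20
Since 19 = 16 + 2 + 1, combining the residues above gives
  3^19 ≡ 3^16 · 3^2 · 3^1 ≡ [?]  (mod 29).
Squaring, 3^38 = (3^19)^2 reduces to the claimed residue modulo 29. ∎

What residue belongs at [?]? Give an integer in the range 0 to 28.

Multiply the listed residues: 20 · 9 · 3 = 180 → 540.
Reducing modulo 29: 540 = 18·29 + 18, so 3^19 ≡ 18.

18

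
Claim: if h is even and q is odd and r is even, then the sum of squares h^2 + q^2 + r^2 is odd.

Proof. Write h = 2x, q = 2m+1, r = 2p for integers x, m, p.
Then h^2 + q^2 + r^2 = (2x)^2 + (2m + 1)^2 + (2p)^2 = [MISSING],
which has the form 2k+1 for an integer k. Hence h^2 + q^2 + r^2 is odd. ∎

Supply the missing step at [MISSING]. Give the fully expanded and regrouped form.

2(2m^2 + 2m + 2p^2 + 2x^2) + 1

Expanding: (2x)^2 + (2m + 1)^2 + (2p)^2 = 4m^2 + 4m + 4p^2 + 4x^2 + 1.
Every term except the constant is even, so this is 2(2m^2 + 2m + 2p^2 + 2x^2) + 1,
and 2m^2 + 2m + 2p^2 + 2x^2 ∈ ℤ gives the required form.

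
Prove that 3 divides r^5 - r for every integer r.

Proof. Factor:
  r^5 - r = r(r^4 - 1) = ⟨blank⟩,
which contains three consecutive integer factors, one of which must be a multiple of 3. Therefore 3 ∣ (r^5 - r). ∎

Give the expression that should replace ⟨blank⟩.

(r - 1)r(r + 1)(r^2 + 1)

r^4 - 1 = (r^2 - 1)(r^2 + 1), and r^2 - 1 = (r-1)(r+1).
So r(r^4 - 1) = (r - 1)r(r + 1)(r^2 + 1).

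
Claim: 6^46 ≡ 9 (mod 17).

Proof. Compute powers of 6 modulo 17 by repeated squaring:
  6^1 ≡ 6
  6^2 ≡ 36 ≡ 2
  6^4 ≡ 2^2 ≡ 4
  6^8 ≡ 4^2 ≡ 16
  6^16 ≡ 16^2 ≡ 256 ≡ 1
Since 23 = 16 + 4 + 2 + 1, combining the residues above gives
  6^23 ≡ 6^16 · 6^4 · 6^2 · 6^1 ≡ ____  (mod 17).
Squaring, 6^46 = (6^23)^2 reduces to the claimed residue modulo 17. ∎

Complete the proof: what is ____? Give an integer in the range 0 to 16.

6^16 · 6^4 · 6^2 · 6^1 ≡ 1 · 4 · 2 · 6 = 48.
48 mod 17 = 14, so 6^23 ≡ 14 (mod 17).

14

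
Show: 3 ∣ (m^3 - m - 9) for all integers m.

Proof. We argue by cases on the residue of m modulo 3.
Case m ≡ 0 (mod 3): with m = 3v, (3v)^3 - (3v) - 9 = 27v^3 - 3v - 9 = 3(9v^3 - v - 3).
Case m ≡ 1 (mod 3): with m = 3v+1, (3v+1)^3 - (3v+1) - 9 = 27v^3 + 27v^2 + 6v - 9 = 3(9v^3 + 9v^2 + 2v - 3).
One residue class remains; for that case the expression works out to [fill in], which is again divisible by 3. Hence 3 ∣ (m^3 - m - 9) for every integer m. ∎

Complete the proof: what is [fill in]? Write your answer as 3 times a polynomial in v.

3(9v^3 + 18v^2 + 11v - 1)

Only m ≡ 2 (mod 3) is unaccounted for. Put m = 3v+2:
(3v+2)^3 - (3v+2) - 9 expands to 27v^3 + 54v^2 + 33v - 3,
and factoring out 3 leaves 3(9v^3 + 18v^2 + 11v - 1).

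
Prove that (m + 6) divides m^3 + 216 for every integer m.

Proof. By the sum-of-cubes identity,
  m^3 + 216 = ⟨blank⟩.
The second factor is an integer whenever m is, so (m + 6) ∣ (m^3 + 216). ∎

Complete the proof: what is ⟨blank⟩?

Polynomial division of m^3 + 216 by m + 6 leaves remainder 0 and quotient m^2 - 6m + 36.
Hence m^3 + 216 = (m + 6)(m^2 - 6m + 36).

(m + 6)(m^2 - 6m + 36)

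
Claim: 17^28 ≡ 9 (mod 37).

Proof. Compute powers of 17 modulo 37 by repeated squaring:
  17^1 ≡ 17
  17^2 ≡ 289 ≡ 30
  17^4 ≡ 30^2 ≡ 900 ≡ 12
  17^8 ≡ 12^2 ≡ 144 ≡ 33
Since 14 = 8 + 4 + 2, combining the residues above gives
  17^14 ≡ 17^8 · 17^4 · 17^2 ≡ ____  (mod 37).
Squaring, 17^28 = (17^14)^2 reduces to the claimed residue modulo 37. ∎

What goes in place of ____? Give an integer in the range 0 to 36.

3

Multiply the listed residues: 33 · 12 · 30 = 396 → 11880.
Reducing modulo 37: 11880 = 321·37 + 3, so 17^14 ≡ 3.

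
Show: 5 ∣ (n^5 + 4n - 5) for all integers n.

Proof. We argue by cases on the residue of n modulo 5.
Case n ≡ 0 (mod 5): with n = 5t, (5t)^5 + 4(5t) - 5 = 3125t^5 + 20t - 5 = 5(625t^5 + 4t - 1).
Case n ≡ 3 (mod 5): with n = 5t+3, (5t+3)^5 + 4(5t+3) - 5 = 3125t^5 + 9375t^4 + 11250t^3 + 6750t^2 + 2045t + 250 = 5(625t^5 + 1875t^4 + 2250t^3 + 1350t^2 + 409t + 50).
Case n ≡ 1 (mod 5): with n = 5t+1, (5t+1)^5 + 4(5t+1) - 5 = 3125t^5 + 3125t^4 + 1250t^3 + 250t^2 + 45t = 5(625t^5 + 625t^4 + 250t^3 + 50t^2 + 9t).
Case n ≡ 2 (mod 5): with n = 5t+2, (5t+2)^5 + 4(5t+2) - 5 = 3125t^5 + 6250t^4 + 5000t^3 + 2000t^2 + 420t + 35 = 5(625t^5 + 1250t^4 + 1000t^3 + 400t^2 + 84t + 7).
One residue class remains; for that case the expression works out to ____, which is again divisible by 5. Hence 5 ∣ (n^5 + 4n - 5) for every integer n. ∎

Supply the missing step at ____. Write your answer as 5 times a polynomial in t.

Only n ≡ 4 (mod 5) is unaccounted for. Put n = 5t+4:
(5t+4)^5 + 4(5t+4) - 5 expands to 3125t^5 + 12500t^4 + 20000t^3 + 16000t^2 + 6420t + 1035,
and factoring out 5 leaves 5(625t^5 + 2500t^4 + 4000t^3 + 3200t^2 + 1284t + 207).

5(625t^5 + 2500t^4 + 4000t^3 + 3200t^2 + 1284t + 207)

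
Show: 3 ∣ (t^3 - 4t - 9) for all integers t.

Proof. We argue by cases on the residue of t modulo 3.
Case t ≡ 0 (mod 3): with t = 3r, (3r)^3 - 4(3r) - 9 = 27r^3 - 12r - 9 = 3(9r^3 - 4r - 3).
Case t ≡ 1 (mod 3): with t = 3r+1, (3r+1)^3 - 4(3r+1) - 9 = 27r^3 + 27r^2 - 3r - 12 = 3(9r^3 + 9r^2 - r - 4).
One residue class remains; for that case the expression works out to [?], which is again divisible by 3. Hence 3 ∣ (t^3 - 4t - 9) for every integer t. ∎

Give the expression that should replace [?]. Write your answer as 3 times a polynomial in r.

Only t ≡ 2 (mod 3) is unaccounted for. Put t = 3r+2:
(3r+2)^3 - 4(3r+2) - 9 expands to 27r^3 + 54r^2 + 24r - 9,
and factoring out 3 leaves 3(9r^3 + 18r^2 + 8r - 3).

3(9r^3 + 18r^2 + 8r - 3)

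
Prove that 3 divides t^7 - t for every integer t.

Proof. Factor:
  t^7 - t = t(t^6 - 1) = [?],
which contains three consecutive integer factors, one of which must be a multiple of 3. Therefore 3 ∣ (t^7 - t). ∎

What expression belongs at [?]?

(t - 1)t(t + 1)(t^4 + t^2 + 1)

t^6 - 1 = (t^2 - 1)(t^4 + t^2 + 1), and t^2 - 1 = (t-1)(t+1).
So t(t^6 - 1) = (t - 1)t(t + 1)(t^4 + t^2 + 1).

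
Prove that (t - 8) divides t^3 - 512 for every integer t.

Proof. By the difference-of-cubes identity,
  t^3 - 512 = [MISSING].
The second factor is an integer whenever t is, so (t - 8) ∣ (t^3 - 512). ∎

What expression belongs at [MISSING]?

Polynomial division of t^3 - 512 by t - 8 leaves remainder 0 and quotient t^2 + 8t + 64.
Hence t^3 - 512 = (t - 8)(t^2 + 8t + 64).

(t - 8)(t^2 + 8t + 64)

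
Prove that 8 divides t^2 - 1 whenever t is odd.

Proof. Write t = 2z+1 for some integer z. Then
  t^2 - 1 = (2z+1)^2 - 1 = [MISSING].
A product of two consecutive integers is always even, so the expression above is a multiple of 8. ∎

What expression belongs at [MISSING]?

4z(z + 1)

(2z+1)^2 - 1 = 4z^2 + 4z + 1 - 1 = 4z^2 + 4z = 4z(z+1).
Since z and z+1 are consecutive, z(z+1) is even, and 4·(even) is a multiple of 8.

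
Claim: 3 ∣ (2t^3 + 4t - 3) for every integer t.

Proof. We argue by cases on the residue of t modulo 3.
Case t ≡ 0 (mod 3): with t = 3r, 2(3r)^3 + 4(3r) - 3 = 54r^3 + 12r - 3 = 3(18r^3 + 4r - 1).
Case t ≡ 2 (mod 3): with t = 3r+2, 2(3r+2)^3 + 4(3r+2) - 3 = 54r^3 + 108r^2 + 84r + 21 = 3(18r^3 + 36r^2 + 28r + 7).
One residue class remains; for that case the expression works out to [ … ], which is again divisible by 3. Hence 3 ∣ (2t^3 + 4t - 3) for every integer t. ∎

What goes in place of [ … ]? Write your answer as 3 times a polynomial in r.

3(18r^3 + 18r^2 + 10r + 1)

The residues treated are {0, 2}, so the missing case is t ≡ 1 (mod 3); write t = 3r+1.
Then 2(3r+1)^3 + 4(3r+1) - 3 = 54r^3 + 54r^2 + 30r + 3 = 3(18r^3 + 18r^2 + 10r + 1).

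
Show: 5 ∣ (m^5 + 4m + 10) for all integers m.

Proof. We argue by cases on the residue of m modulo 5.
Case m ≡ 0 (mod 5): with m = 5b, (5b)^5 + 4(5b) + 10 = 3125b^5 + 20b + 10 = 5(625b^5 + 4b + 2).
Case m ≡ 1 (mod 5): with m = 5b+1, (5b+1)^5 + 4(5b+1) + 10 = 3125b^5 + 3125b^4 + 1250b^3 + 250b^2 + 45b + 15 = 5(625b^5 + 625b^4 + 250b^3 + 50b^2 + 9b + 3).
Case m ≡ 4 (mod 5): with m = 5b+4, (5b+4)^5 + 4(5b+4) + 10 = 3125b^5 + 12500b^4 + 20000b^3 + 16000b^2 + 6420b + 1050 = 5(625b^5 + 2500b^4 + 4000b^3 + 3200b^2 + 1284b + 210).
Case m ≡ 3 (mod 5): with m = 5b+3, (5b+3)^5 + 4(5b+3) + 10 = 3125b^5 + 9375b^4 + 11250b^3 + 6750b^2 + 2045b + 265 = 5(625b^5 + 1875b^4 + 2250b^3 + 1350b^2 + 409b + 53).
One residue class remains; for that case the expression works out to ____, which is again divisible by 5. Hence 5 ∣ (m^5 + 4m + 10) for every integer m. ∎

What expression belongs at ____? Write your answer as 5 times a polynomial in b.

5(625b^5 + 1250b^4 + 1000b^3 + 400b^2 + 84b + 10)

Only m ≡ 2 (mod 5) is unaccounted for. Put m = 5b+2:
(5b+2)^5 + 4(5b+2) + 10 expands to 3125b^5 + 6250b^4 + 5000b^3 + 2000b^2 + 420b + 50,
and factoring out 5 leaves 5(625b^5 + 1250b^4 + 1000b^3 + 400b^2 + 84b + 10).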